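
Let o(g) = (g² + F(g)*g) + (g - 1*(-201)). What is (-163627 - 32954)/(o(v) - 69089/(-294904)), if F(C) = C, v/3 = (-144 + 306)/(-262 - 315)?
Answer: -19300734184443096/19814215309577 ≈ -974.08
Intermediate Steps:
v = -486/577 (v = 3*((-144 + 306)/(-262 - 315)) = 3*(162/(-577)) = 3*(162*(-1/577)) = 3*(-162/577) = -486/577 ≈ -0.84229)
o(g) = 201 + g + 2*g² (o(g) = (g² + g*g) + (g - 1*(-201)) = (g² + g²) + (g + 201) = 2*g² + (201 + g) = 201 + g + 2*g²)
(-163627 - 32954)/(o(v) - 69089/(-294904)) = (-163627 - 32954)/((201 - 486/577 + 2*(-486/577)²) - 69089/(-294904)) = -196581/((201 - 486/577 + 2*(236196/332929)) - 69089*(-1/294904)) = -196581/((201 - 486/577 + 472392/332929) + 69089/294904) = -196581/(67110699/332929 + 69089/294904) = -196581/19814215309577/98182093816 = -196581*98182093816/19814215309577 = -19300734184443096/19814215309577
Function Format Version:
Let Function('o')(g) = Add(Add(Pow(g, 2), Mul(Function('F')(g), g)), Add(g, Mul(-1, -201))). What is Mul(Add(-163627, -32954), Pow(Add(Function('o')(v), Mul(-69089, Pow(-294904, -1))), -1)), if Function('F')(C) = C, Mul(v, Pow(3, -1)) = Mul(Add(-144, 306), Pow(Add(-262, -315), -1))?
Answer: Rational(-19300734184443096, 19814215309577) ≈ -974.08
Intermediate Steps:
v = Rational(-486, 577) (v = Mul(3, Mul(Add(-144, 306), Pow(Add(-262, -315), -1))) = Mul(3, Mul(162, Pow(-577, -1))) = Mul(3, Mul(162, Rational(-1, 577))) = Mul(3, Rational(-162, 577)) = Rational(-486, 577) ≈ -0.84229)
Function('o')(g) = Add(201, g, Mul(2, Pow(g, 2))) (Function('o')(g) = Add(Add(Pow(g, 2), Mul(g, g)), Add(g, Mul(-1, -201))) = Add(Add(Pow(g, 2), Pow(g, 2)), Add(g, 201)) = Add(Mul(2, Pow(g, 2)), Add(201, g)) = Add(201, g, Mul(2, Pow(g, 2))))
Mul(Add(-163627, -32954), Pow(Add(Function('o')(v), Mul(-69089, Pow(-294904, -1))), -1)) = Mul(Add(-163627, -32954), Pow(Add(Add(201, Rational(-486, 577), Mul(2, Pow(Rational(-486, 577), 2))), Mul(-69089, Pow(-294904, -1))), -1)) = Mul(-196581, Pow(Add(Add(201, Rational(-486, 577), Mul(2, Rational(236196, 332929))), Mul(-69089, Rational(-1, 294904))), -1)) = Mul(-196581, Pow(Add(Add(201, Rational(-486, 577), Rational(472392, 332929)), Rational(69089, 294904)), -1)) = Mul(-196581, Pow(Add(Rational(67110699, 332929), Rational(69089, 294904)), -1)) = Mul(-196581, Pow(Rational(19814215309577, 98182093816), -1)) = Mul(-196581, Rational(98182093816, 19814215309577)) = Rational(-19300734184443096, 19814215309577)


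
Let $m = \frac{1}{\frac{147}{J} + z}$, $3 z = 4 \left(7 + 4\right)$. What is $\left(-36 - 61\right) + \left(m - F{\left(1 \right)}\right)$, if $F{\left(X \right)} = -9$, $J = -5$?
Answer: $- \frac{19463}{221} \approx -88.068$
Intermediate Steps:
$z = \frac{44}{3}$ ($z = \frac{4 \left(7 + 4\right)}{3} = \frac{4 \cdot 11}{3} = \frac{1}{3} \cdot 44 = \frac{44}{3} \approx 14.667$)
$m = - \frac{15}{221}$ ($m = \frac{1}{\frac{147}{-5} + \frac{44}{3}} = \frac{1}{147 \left(- \frac{1}{5}\right) + \frac{44}{3}} = \frac{1}{- \frac{147}{5} + \frac{44}{3}} = \frac{1}{- \frac{221}{15}} = - \frac{15}{221} \approx -0.067873$)
$\left(-36 - 61\right) + \left(m - F{\left(1 \right)}\right) = \left(-36 - 61\right) - - \frac{1974}{221} = -97 + \left(- \frac{15}{221} + 9\right) = -97 + \frac{1974}{221} = - \frac{19463}{221}$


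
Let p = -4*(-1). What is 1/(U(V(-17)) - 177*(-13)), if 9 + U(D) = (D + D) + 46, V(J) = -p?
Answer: 1/2330 ≈ 0.00042918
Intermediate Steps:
p = 4
V(J) = -4 (V(J) = -1*4 = -4)
U(D) = 37 + 2*D (U(D) = -9 + ((D + D) + 46) = -9 + (2*D + 46) = -9 + (46 + 2*D) = 37 + 2*D)
1/(U(V(-17)) - 177*(-13)) = 1/((37 + 2*(-4)) - 177*(-13)) = 1/((37 - 8) + 2301) = 1/(29 + 2301) = 1/2330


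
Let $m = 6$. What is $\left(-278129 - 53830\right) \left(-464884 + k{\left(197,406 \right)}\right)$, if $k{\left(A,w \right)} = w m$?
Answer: $153513775632$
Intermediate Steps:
$k{\left(A,w \right)} = 6 w$ ($k{\left(A,w \right)} = w 6 = 6 w$)
$\left(-278129 - 53830\right) \left(-464884 + k{\left(197,406 \right)}\right) = \left(-278129 - 53830\right) \left(-464884 + 6 \cdot 406\right) = - 331959 \left(-464884 + 2436\right) = \left(-331959\right) \left(-462448\right) = 153513775632$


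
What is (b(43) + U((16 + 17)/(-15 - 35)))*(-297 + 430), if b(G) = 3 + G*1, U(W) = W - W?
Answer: 6118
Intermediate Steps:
U(W) = 0
b(G) = 3 + G
(b(43) + U((16 + 17)/(-15 - 35)))*(-297 + 430) = ((3 + 43) + 0)*(-297 + 430) = (46 + 0)*133 = 46*133 = 6118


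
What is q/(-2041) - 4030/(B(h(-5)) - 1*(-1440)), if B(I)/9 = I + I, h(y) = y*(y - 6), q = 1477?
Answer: -1181434/495963 ≈ -2.3821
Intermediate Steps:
h(y) = y*(-6 + y)
B(I) = 18*I (B(I) = 9*(I + I) = 9*(2*I) = 18*I)
q/(-2041) - 4030/(B(h(-5)) - 1*(-1440)) = 1477/(-2041) - 4030/(18*(-5*(-6 - 5)) - 1*(-1440)) = 1477*(-1/2041) - 4030/(18*(-5*(-11)) + 1440) = -1477/2041 - 4030/(18*55 + 1440) = -1477/2041 - 4030/(990 + 1440) = -1477/2041 - 4030/2430 = -1477/2041 - 4030*1/2430 = -1477/2041 - 403/243 = -1181434/495963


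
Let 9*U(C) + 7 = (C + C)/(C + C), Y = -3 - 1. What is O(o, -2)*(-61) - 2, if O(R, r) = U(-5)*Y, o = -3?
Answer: -494/3 ≈ -164.67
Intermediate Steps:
Y = -4
U(C) = -⅔ (U(C) = -7/9 + ((C + C)/(C + C))/9 = -7/9 + ((2*C)/((2*C)))/9 = -7/9 + ((2*C)*(1/(2*C)))/9 = -7/9 + (⅑)*1 = -7/9 + ⅑ = -⅔)
O(R, r) = 8/3 (O(R, r) = -⅔*(-4) = 8/3)
O(o, -2)*(-61) - 2 = (8/3)*(-61) - 2 = -488/3 - 2 = -494/3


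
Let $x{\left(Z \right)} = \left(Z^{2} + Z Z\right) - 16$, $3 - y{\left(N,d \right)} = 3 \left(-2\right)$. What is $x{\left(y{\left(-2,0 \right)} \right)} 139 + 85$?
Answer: $20379$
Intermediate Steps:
$y{\left(N,d \right)} = 9$ ($y{\left(N,d \right)} = 3 - 3 \left(-2\right) = 3 - -6 = 3 + 6 = 9$)
$x{\left(Z \right)} = -16 + 2 Z^{2}$ ($x{\left(Z \right)} = \left(Z^{2} + Z^{2}\right) - 16 = 2 Z^{2} - 16 = -16 + 2 Z^{2}$)
$x{\left(y{\left(-2,0 \right)} \right)} 139 + 85 = \left(-16 + 2 \cdot 9^{2}\right) 139 + 85 = \left(-16 + 2 \cdot 81\right) 139 + 85 = \left(-16 + 162\right) 139 + 85 = 146 \cdot 139 + 85 = 20294 + 85 = 20379$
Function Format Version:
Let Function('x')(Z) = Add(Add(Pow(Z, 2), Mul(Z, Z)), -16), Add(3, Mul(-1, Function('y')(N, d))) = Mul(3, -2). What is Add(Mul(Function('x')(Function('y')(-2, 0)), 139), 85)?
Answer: 20379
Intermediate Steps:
Function('y')(N, d) = 9 (Function('y')(N, d) = Add(3, Mul(-1, Mul(3, -2))) = Add(3, Mul(-1, -6)) = Add(3, 6) = 9)
Function('x')(Z) = Add(-16, Mul(2, Pow(Z, 2))) (Function('x')(Z) = Add(Add(Pow(Z, 2), Pow(Z, 2)), -16) = Add(Mul(2, Pow(Z, 2)), -16) = Add(-16, Mul(2, Pow(Z, 2))))
Add(Mul(Function('x')(Function('y')(-2, 0)), 139), 85) = Add(Mul(Add(-16, Mul(2, Pow(9, 2))), 139), 85) = Add(Mul(Add(-16, Mul(2, 81)), 139), 85) = Add(Mul(Add(-16, 162), 139), 85) = Add(Mul(146, 139), 85) = Add(20294, 85) = 20379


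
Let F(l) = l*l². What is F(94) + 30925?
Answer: 861509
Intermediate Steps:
F(l) = l³
F(94) + 30925 = 94³ + 30925 = 830584 + 30925 = 861509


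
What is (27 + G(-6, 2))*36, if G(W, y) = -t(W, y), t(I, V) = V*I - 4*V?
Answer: 1692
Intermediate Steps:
t(I, V) = -4*V + I*V (t(I, V) = I*V - 4*V = -4*V + I*V)
G(W, y) = -y*(-4 + W)
(27 + G(-6, 2))*36 = (27 + 2*(4 - 1*(-6)))*36 = (27 + 2*(4 + 6))*36 = (27 + 2*10)*36 = (27 + 20)*36 = 47*36 = 1692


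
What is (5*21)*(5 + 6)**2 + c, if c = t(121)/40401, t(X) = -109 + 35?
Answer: 513294631/40401 ≈ 12705.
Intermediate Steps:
t(X) = -74
c = -74/40401 ≈ -0.0018316
(5*21)*(5 + 6)**2 + c = (5*21)*(5 + 6)**2 - 74/40401 = 105*11**2 - 74/40401 = 105*121 - 74/40401 = 12705 - 74/40401 = 513294631/40401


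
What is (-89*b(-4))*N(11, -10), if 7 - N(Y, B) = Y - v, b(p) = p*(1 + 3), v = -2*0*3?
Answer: -5696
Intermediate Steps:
v = 0 (v = 0*3 = 0)
b(p) = 4*p (b(p) = p*4 = 4*p)
N(Y, B) = 7 - Y (N(Y, B) = 7 - (Y - 1*0) = 7 - (Y + 0) = 7 - Y)
(-89*b(-4))*N(11, -10) = (-356*(-4))*(7 - 1*11) = (-89*(-16))*(7 - 11) = 1424*(-4) = -5696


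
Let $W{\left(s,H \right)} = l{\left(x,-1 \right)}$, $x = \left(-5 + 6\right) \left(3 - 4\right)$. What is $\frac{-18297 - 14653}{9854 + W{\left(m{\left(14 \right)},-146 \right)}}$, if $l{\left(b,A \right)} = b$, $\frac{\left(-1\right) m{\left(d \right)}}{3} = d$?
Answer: $- \frac{32950}{9853} \approx -3.3442$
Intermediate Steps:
$x = -1$ ($x = 1 \left(-1\right) = -1$)
$m{\left(d \right)} = - 3 d$
$W{\left(s,H \right)} = -1$
$\frac{-18297 - 14653}{9854 + W{\left(m{\left(14 \right)},-146 \right)}} = \frac{-18297 - 14653}{9854 - 1} = - \frac{32950}{9853}$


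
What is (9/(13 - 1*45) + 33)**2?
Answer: 1096209/1024 ≈ 1070.5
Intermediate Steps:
(9/(13 - 1*45) + 33)**2 = (9/(13 - 45) + 33)**2 = (9/(-32) + 33)**2 = (9*(-1/32) + 33)**2 = (-9/32 + 33)**2 = (1047/32)**2 = 1096209/1024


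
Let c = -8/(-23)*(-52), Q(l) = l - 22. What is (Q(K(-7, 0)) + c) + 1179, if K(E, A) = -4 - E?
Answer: 26264/23 ≈ 1141.9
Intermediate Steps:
Q(l) = -22 + l
c = -416/23 (c = -8*(-1/23)*(-52) = (8/23)*(-52) = -416/23 ≈ -18.087)
(Q(K(-7, 0)) + c) + 1179 = ((-22 + (-4 - 1*(-7))) - 416/23) + 1179 = ((-22 + (-4 + 7)) - 416/23) + 1179 = ((-22 + 3) - 416/23) + 1179 = (-19 - 416/23) + 1179 = -853/23 + 1179 = 26264/23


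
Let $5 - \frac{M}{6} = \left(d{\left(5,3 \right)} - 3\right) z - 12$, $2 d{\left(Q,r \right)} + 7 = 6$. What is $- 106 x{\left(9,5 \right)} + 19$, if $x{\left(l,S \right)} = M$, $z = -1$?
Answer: $-8567$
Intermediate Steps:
$d{\left(Q,r \right)} = - \frac{1}{2}$ ($d{\left(Q,r \right)} = - \frac{7}{2} + \frac{1}{2} \cdot 6 = - \frac{7}{2} + 3 = - \frac{1}{2}$)
$M = 81$ ($M = 30 - 6 \left(\left(- \frac{1}{2} - 3\right) \left(-1\right) - 12\right) = 30 - 6 \left(\left(- \frac{7}{2}\right) \left(-1\right) - 12\right) = 30 - 6 \left(\frac{7}{2} - 12\right) = 30 - -51 = 30 + 51 = 81$)
$x{\left(l,S \right)} = 81$
$- 106 x{\left(9,5 \right)} + 19 = \left(-106\right) 81 + 19 = -8586 + 19 = -8567$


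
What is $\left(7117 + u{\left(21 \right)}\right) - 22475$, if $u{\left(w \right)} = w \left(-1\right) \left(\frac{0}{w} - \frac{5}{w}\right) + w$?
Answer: $-15332$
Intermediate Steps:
$u{\left(w \right)} = 5 + w$ ($u{\left(w \right)} = - w \left(0 - \frac{5}{w}\right) + w = - w \left(- \frac{5}{w}\right) + w = 5 + w$)
$\left(7117 + u{\left(21 \right)}\right) - 22475 = \left(7117 + \left(5 + 21\right)\right) - 22475 = \left(7117 + 26\right) - 22475 = 7143 - 22475 = -15332$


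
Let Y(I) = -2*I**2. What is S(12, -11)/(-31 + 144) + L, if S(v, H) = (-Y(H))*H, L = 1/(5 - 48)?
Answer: -114579/4859 ≈ -23.581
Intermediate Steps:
L = -1/43 (L = 1/(-43) = -1/43 ≈ -0.023256)
S(v, H) = 2*H**3 (S(v, H) = (-(-2)*H**2)*H = (2*H**2)*H = 2*H**3)
S(12, -11)/(-31 + 144) + L = (2*(-11)**3)/(-31 + 144) - 1/43 = (2*(-1331))/113 - 1/43 = (1/113)*(-2662) - 1/43 = -2662/113 - 1/43 = -114579/4859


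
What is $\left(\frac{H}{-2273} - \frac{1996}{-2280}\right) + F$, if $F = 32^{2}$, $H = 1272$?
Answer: $\frac{1327113827}{1295610} \approx 1024.3$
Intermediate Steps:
$F = 1024$
$\left(\frac{H}{-2273} - \frac{1996}{-2280}\right) + F = \left(\frac{1272}{-2273} - \frac{1996}{-2280}\right) + 1024 = \left(1272 \left(- \frac{1}{2273}\right) - - \frac{499}{570}\right) + 1024 = \left(- \frac{1272}{2273} + \frac{499}{570}\right) + 1024 = \frac{409187}{1295610} + 1024 = \frac{1327113827}{1295610}$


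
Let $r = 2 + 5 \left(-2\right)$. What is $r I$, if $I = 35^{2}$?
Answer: $-9800$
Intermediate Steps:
$r = -8$ ($r = 2 - 10 = -8$)
$I = 1225$
$r I = \left(-8\right) 1225 = -9800$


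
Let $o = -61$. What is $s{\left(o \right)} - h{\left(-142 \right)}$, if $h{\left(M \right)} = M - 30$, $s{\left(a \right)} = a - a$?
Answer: $172$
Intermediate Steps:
$s{\left(a \right)} = 0$
$h{\left(M \right)} = -30 + M$ ($h{\left(M \right)} = M - 30 = -30 + M$)
$s{\left(o \right)} - h{\left(-142 \right)} = 0 - \left(-30 - 142\right) = 0 - -172 = 0 + 172 = 172$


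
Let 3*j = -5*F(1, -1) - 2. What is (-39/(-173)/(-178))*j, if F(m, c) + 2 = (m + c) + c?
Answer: -169/30794 ≈ -0.0054881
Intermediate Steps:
F(m, c) = -2 + m + 2*c (F(m, c) = -2 + ((m + c) + c) = -2 + ((c + m) + c) = -2 + (m + 2*c) = -2 + m + 2*c)
j = 13/3 (j = (-5*(-2 + 1 + 2*(-1)) - 2)/3 = (-5*(-2 + 1 - 2) - 2)/3 = (-5*(-3) - 2)/3 = (15 - 2)/3 = (⅓)*13 = 13/3 ≈ 4.3333)
(-39/(-173)/(-178))*j = (-39/(-173)/(-178))*(13/3) = (-39*(-1/173)*(-1/178))*(13/3) = ((39/173)*(-1/178))*(13/3) = -39/30794*13/3 = -169/30794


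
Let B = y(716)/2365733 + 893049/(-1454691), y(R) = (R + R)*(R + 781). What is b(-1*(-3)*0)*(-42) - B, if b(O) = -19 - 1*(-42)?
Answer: -1108469419269815/1147136834501 ≈ -966.29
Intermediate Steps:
b(O) = 23 (b(O) = -19 + 42 = 23)
y(R) = 2*R*(781 + R) (y(R) = (2*R)*(781 + R) = 2*R*(781 + R))
B = 335237141849/1147136834501 (B = (2*716*(781 + 716))/2365733 + 893049/(-1454691) = (2*716*1497)*(1/2365733) + 893049*(-1/1454691) = 2143704*(1/2365733) - 297683/484897 = 2143704/2365733 - 297683/484897 = 335237141849/1147136834501 ≈ 0.29224)
b(-1*(-3)*0)*(-42) - B = 23*(-42) - 1*335237141849/1147136834501 = -966 - 335237141849/1147136834501 = -1108469419269815/1147136834501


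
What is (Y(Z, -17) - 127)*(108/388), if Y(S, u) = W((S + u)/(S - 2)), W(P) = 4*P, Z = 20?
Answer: -3411/97 ≈ -35.165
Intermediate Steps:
Y(S, u) = 4*(S + u)/(-2 + S) (Y(S, u) = 4*((S + u)/(S - 2)) = 4*((S + u)/(-2 + S)) = 4*(S + u)/(-2 + S))
(Y(Z, -17) - 127)*(108/388) = (4*(20 - 17)/(-2 + 20) - 127)*(108/388) = (4*3/18 - 127)*(108*(1/388)) = (4*(1/18)*3 - 127)*(27/97) = (⅔ - 127)*(27/97) = -379/3*27/97 = -3411/97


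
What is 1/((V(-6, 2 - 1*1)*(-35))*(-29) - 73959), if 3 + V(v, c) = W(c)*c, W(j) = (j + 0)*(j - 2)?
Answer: -1/78019 ≈ -1.2817e-5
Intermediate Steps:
W(j) = j*(-2 + j)
V(v, c) = -3 + c²*(-2 + c) (V(v, c) = -3 + (c*(-2 + c))*c = -3 + c²*(-2 + c))
1/((V(-6, 2 - 1*1)*(-35))*(-29) - 73959) = 1/(((-3 + (2 - 1*1)²*(-2 + (2 - 1*1)))*(-35))*(-29) - 73959) = 1/(((-3 + (2 - 1)²*(-2 + (2 - 1)))*(-35))*(-29) - 73959) = 1/(((-3 + 1²*(-2 + 1))*(-35))*(-29) - 73959) = 1/(((-3 + 1*(-1))*(-35))*(-29) - 73959) = 1/(((-3 - 1)*(-35))*(-29) - 73959) = 1/(-4*(-35)*(-29) - 73959) = 1/(140*(-29) - 73959) = 1/(-4060 - 73959) = 1/(-78019) = -1/78019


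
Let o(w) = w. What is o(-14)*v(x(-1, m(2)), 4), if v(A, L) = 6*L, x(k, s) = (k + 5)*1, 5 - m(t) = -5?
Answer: -336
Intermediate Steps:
m(t) = 10 (m(t) = 5 - 1*(-5) = 5 + 5 = 10)
x(k, s) = 5 + k (x(k, s) = (5 + k)*1 = 5 + k)
o(-14)*v(x(-1, m(2)), 4) = -84*4 = -14*24 = -336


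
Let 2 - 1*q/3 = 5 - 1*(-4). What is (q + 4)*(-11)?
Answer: 187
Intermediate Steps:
q = -21 (q = 6 - 3*(5 - 1*(-4)) = 6 - 3*(5 + 4) = 6 - 3*9 = 6 - 27 = -21)
(q + 4)*(-11) = (-21 + 4)*(-11) = -17*(-11) = 187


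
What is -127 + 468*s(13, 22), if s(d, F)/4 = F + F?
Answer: 82241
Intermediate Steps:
s(d, F) = 8*F (s(d, F) = 4*(F + F) = 4*(2*F) = 8*F)
-127 + 468*s(13, 22) = -127 + 468*(8*22) = -127 + 468*176 = -127 + 82368 = 82241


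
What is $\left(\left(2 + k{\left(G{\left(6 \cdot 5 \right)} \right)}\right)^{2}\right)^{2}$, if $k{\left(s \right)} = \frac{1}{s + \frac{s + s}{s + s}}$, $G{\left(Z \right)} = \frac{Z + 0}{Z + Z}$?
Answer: $\frac{4096}{81} \approx 50.568$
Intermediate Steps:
$G{\left(Z \right)} = \frac{1}{2}$ ($G{\left(Z \right)} = \frac{Z}{2 Z} = Z \frac{1}{2 Z} = \frac{1}{2}$)
$k{\left(s \right)} = \frac{1}{1 + s}$ ($k{\left(s \right)} = \frac{1}{s + \frac{2 s}{2 s}} = \frac{1}{s + 2 s \frac{1}{2 s}} = \frac{1}{s + 1} = \frac{1}{1 + s}$)
$\left(\left(2 + k{\left(G{\left(6 \cdot 5 \right)} \right)}\right)^{2}\right)^{2} = \left(\left(2 + \frac{1}{1 + \frac{1}{2}}\right)^{2}\right)^{2} = \left(\left(2 + \frac{1}{\frac{3}{2}}\right)^{2}\right)^{2} = \left(\left(2 + \frac{2}{3}\right)^{2}\right)^{2} = \left(\left(\frac{8}{3}\right)^{2}\right)^{2} = \left(\frac{64}{9}\right)^{2} = \frac{4096}{81}$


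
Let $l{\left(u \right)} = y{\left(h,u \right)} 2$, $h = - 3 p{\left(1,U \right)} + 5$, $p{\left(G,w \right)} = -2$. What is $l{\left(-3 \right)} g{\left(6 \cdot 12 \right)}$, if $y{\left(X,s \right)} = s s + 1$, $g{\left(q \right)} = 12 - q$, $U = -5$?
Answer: $-1200$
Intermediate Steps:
$h = 11$ ($h = \left(-3\right) \left(-2\right) + 5 = 6 + 5 = 11$)
$y{\left(X,s \right)} = 1 + s^{2}$ ($y{\left(X,s \right)} = s^{2} + 1 = 1 + s^{2}$)
$l{\left(u \right)} = 2 + 2 u^{2}$ ($l{\left(u \right)} = \left(1 + u^{2}\right) 2 = 2 + 2 u^{2}$)
$l{\left(-3 \right)} g{\left(6 \cdot 12 \right)} = \left(2 + 2 \left(-3\right)^{2}\right) \left(12 - 6 \cdot 12\right) = \left(2 + 2 \cdot 9\right) \left(12 - 72\right) = \left(2 + 18\right) \left(12 - 72\right) = 20 \left(-60\right) = -1200$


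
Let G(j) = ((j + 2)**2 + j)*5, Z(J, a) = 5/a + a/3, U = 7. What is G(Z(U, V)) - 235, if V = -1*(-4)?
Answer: -16855/144 ≈ -117.05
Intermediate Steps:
V = 4
Z(J, a) = 5/a + a/3 (Z(J, a) = 5/a + a*(1/3) = 5/a + a/3)
G(j) = 5*j + 5*(2 + j)**2 (G(j) = ((2 + j)**2 + j)*5 = (j + (2 + j)**2)*5 = 5*j + 5*(2 + j)**2)
G(Z(U, V)) - 235 = (5*(5/4 + (1/3)*4) + 5*(2 + (5/4 + (1/3)*4))**2) - 235 = (5*(5*(1/4) + 4/3) + 5*(2 + (5*(1/4) + 4/3))**2) - 235 = (5*(5/4 + 4/3) + 5*(2 + (5/4 + 4/3))**2) - 235 = (5*(31/12) + 5*(2 + 31/12)**2) - 235 = (155/12 + 5*(55/12)**2) - 235 = (155/12 + 5*(3025/144)) - 235 = (155/12 + 15125/144) - 235 = 16985/144 - 235 = -16855/144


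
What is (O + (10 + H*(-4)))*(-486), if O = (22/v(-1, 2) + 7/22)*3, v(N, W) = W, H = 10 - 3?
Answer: -85293/11 ≈ -7753.9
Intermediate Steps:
H = 7
O = 747/22 (O = (22/2 + 7/22)*3 = (22*(½) + 7*(1/22))*3 = (11 + 7/22)*3 = (249/22)*3 = 747/22 ≈ 33.955)
(O + (10 + H*(-4)))*(-486) = (747/22 + (10 + 7*(-4)))*(-486) = (747/22 + (10 - 28))*(-486) = (747/22 - 18)*(-486) = (351/22)*(-486) = -85293/11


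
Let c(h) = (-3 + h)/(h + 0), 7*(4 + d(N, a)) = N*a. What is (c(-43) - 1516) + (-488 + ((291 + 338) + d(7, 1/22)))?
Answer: -1303479/946 ≈ -1377.9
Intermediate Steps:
d(N, a) = -4 + N*a/7 (d(N, a) = -4 + (N*a)/7 = -4 + N*a/7)
c(h) = (-3 + h)/h
(c(-43) - 1516) + (-488 + ((291 + 338) + d(7, 1/22))) = ((-3 - 43)/(-43) - 1516) + (-488 + ((291 + 338) + (-4 + (⅐)*7/22))) = (-1/43*(-46) - 1516) + (-488 + (629 + (-4 + (⅐)*7*(1/22)))) = (46/43 - 1516) + (-488 + (629 + (-4 + 1/22))) = -65142/43 + (-488 + (629 - 87/22)) = -65142/43 + (-488 + 13751/22) = -65142/43 + 3015/22 = -1303479/946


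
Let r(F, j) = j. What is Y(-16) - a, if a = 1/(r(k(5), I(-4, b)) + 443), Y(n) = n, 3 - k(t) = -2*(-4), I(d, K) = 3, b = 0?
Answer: -7137/446 ≈ -16.002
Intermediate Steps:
k(t) = -5 (k(t) = 3 - (-2)*(-4) = 3 - 1*8 = 3 - 8 = -5)
a = 1/446 (a = 1/(3 + 443) = 1/446 ≈ 0.0022422)
Y(-16) - a = -16 - 1*1/446 = -16 - 1/446 = -7137/446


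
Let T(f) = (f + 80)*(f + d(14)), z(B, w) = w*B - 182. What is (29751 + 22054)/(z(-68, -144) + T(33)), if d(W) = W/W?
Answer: 51805/13452 ≈ 3.8511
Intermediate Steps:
d(W) = 1
z(B, w) = -182 + B*w (z(B, w) = B*w - 182 = -182 + B*w)
T(f) = (1 + f)*(80 + f) (T(f) = (f + 80)*(f + 1) = (80 + f)*(1 + f) = (1 + f)*(80 + f))
(29751 + 22054)/(z(-68, -144) + T(33)) = (29751 + 22054)/((-182 - 68*(-144)) + (80 + 33**2 + 81*33)) = 51805/((-182 + 9792) + (80 + 1089 + 2673)) = 51805/(9610 + 3842) = 51805/13452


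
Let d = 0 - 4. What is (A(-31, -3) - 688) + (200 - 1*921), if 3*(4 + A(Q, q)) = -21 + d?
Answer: -4264/3 ≈ -1421.3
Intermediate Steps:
d = -4
A(Q, q) = -37/3 (A(Q, q) = -4 + (-21 - 4)/3 = -4 + (1/3)*(-25) = -4 - 25/3 = -37/3)
(A(-31, -3) - 688) + (200 - 1*921) = (-37/3 - 688) + (200 - 1*921) = -2101/3 + (200 - 921) = -2101/3 - 721 = -4264/3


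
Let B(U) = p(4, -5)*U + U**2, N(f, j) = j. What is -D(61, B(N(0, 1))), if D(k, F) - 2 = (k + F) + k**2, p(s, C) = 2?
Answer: -3787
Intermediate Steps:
B(U) = U**2 + 2*U (B(U) = 2*U + U**2 = U**2 + 2*U)
D(k, F) = 2 + F + k + k**2 (D(k, F) = 2 + ((k + F) + k**2) = 2 + ((F + k) + k**2) = 2 + (F + k + k**2) = 2 + F + k + k**2)
-D(61, B(N(0, 1))) = -(2 + 1*(2 + 1) + 61 + 61**2) = -(2 + 1*3 + 61 + 3721) = -(2 + 3 + 61 + 3721) = -1*3787 = -3787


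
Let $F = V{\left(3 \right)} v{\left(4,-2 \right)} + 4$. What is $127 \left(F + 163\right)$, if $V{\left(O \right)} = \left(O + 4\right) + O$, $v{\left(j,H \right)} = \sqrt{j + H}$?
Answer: $21209 + 1270 \sqrt{2} \approx 23005.0$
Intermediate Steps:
$v{\left(j,H \right)} = \sqrt{H + j}$
$V{\left(O \right)} = 4 + 2 O$ ($V{\left(O \right)} = \left(4 + O\right) + O = 4 + 2 O$)
$F = 4 + 10 \sqrt{2}$ ($F = \left(4 + 2 \cdot 3\right) \sqrt{-2 + 4} + 4 = \left(4 + 6\right) \sqrt{2} + 4 = 10 \sqrt{2} + 4 = 4 + 10 \sqrt{2} \approx 18.142$)
$127 \left(F + 163\right) = 127 \left(\left(4 + 10 \sqrt{2}\right) + 163\right) = 127 \left(167 + 10 \sqrt{2}\right) = 21209 + 1270 \sqrt{2}$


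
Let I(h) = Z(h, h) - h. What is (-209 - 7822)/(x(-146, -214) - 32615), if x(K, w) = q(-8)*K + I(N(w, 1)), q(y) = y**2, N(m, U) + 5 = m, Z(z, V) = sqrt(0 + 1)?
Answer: 2677/13913 ≈ 0.19241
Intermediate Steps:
Z(z, V) = 1 (Z(z, V) = sqrt(1) = 1)
N(m, U) = -5 + m
I(h) = 1 - h
x(K, w) = 6 - w + 64*K (x(K, w) = (-8)**2*K + (1 - (-5 + w)) = 64*K + (1 + (5 - w)) = 64*K + (6 - w) = 6 - w + 64*K)
(-209 - 7822)/(x(-146, -214) - 32615) = (-209 - 7822)/((6 - 1*(-214) + 64*(-146)) - 32615) = -8031/((6 + 214 - 9344) - 32615) = -8031/(-9124 - 32615) = -8031/(-41739) = -8031*(-1/41739) = 2677/13913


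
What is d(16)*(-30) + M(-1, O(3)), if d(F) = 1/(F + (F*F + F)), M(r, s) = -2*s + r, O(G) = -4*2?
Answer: 715/48 ≈ 14.896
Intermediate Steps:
O(G) = -8
M(r, s) = r - 2*s
d(F) = 1/(F² + 2*F) (d(F) = 1/(F + (F² + F)) = 1/(F + (F + F²)) = 1/(F² + 2*F))
d(16)*(-30) + M(-1, O(3)) = (1/(16*(2 + 16)))*(-30) + (-1 - 2*(-8)) = ((1/16)/18)*(-30) + (-1 + 16) = ((1/16)*(1/18))*(-30) + 15 = (1/288)*(-30) + 15 = -5/48 + 15 = 715/48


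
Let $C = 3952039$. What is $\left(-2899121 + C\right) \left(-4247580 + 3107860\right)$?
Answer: $-1200031702960$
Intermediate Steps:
$\left(-2899121 + C\right) \left(-4247580 + 3107860\right) = \left(-2899121 + 3952039\right) \left(-4247580 + 3107860\right) = 1052918 \left(-1139720\right) = -1200031702960$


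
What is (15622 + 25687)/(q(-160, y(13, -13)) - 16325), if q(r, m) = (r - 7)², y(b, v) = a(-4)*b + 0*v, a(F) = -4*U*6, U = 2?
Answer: 41309/11564 ≈ 3.5722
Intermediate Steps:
a(F) = -48 (a(F) = -4*2*6 = -8*6 = -48)
y(b, v) = -48*b (y(b, v) = -48*b + 0*v = -48*b + 0 = -48*b)
q(r, m) = (-7 + r)²
(15622 + 25687)/(q(-160, y(13, -13)) - 16325) = (15622 + 25687)/((-7 - 160)² - 16325) = 41309/((-167)² - 16325) = 41309/(27889 - 16325) = 41309/11564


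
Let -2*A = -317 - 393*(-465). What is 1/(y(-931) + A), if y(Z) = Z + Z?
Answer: -1/93076 ≈ -1.0744e-5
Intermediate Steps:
y(Z) = 2*Z
A = -91214 (A = -(-317 - 393*(-465))/2 = -(-317 + 182745)/2 = -½*182428 = -91214)
1/(y(-931) + A) = 1/(2*(-931) - 91214) = 1/(-1862 - 91214) = 1/(-93076) = -1/93076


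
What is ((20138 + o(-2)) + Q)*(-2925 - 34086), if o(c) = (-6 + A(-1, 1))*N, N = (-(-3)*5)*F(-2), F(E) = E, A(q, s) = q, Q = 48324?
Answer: -2541619392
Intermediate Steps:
N = -30 (N = -(-3)*5*(-2) = -3*(-5)*(-2) = 15*(-2) = -30)
o(c) = 210 (o(c) = (-6 - 1)*(-30) = -7*(-30) = 210)
((20138 + o(-2)) + Q)*(-2925 - 34086) = ((20138 + 210) + 48324)*(-2925 - 34086) = (20348 + 48324)*(-37011) = 68672*(-37011) = -2541619392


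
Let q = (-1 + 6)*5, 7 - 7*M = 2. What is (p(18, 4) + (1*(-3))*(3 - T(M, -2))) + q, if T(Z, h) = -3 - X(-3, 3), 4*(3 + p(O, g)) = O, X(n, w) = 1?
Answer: 11/2 ≈ 5.5000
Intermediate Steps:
M = 5/7 (M = 1 - 1/7*2 = 1 - 2/7 = 5/7 ≈ 0.71429)
p(O, g) = -3 + O/4
q = 25 (q = 5*5 = 25)
T(Z, h) = -4 (T(Z, h) = -3 - 1*1 = -3 - 1 = -4)
(p(18, 4) + (1*(-3))*(3 - T(M, -2))) + q = ((-3 + (1/4)*18) + (1*(-3))*(3 - 1*(-4))) + 25 = ((-3 + 9/2) - 3*(3 + 4)) + 25 = (3/2 - 3*7) + 25 = (3/2 - 21) + 25 = -39/2 + 25 = 11/2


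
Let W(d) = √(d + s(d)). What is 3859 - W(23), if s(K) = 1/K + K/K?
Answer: 3859 - √12719/23 ≈ 3854.1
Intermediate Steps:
s(K) = 1 + 1/K (s(K) = 1/K + 1 = 1 + 1/K)
W(d) = √(d + (1 + d)/d)
3859 - W(23) = 3859 - √(1 + 23 + 1/23) = 3859 - √(553/23) = 3859 - √12719/23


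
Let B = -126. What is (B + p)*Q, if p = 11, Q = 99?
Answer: -11385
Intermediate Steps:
(B + p)*Q = (-126 + 11)*99 = -115*99 = -11385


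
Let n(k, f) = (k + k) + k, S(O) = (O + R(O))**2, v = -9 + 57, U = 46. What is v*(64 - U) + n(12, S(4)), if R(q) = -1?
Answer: 900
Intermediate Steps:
v = 48
S(O) = (-1 + O)**2 (S(O) = (O - 1)**2 = (-1 + O)**2)
n(k, f) = 3*k (n(k, f) = 2*k + k = 3*k)
v*(64 - U) + n(12, S(4)) = 48*(64 - 1*46) + 3*12 = 48*(64 - 46) + 36 = 48*18 + 36 = 864 + 36 = 900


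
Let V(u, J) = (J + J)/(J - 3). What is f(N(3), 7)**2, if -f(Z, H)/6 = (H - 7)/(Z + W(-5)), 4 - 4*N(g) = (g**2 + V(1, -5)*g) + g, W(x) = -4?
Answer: 0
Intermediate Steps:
V(u, J) = 2*J/(-3 + J) (V(u, J) = (2*J)/(-3 + J) = 2*J/(-3 + J))
N(g) = 1 - 9*g/16 - g**2/4 (N(g) = 1 - ((g**2 + (2*(-5)/(-3 - 5))*g) + g)/4 = 1 - ((g**2 + (2*(-5)/(-8))*g) + g)/4 = 1 - ((g**2 + (2*(-5)*(-1/8))*g) + g)/4 = 1 - ((g**2 + 5*g/4) + g)/4 = 1 - (g**2 + 9*g/4)/4 = 1 + (-9*g/16 - g**2/4) = 1 - 9*g/16 - g**2/4)
f(Z, H) = -6*(-7 + H)/(-4 + Z) (f(Z, H) = -6*(H - 7)/(Z - 4) = -6*(-7 + H)/(-4 + Z))
f(N(3), 7)**2 = (6*(7 - 1*7)/(-4 + (1 - 9/16*3 - 1/4*3**2)))**2 = (6*(7 - 7)/(-4 + (1 - 27/16 - 1/4*9)))**2 = (6*0/(-4 + (1 - 27/16 - 9/4)))**2 = (6*0/(-4 - 47/16))**2 = (6*0/(-111/16))**2 = (6*(-16/111)*0)**2 = 0**2 = 0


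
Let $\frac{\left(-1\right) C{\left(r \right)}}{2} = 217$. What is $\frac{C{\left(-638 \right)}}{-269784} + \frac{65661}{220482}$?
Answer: $\frac{18323021}{61196004} \approx 0.29942$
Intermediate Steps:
$C{\left(r \right)} = -434$ ($C{\left(r \right)} = \left(-2\right) 217 = -434$)
$\frac{C{\left(-638 \right)}}{-269784} + \frac{65661}{220482} = - \frac{434}{-269784} + \frac{65661}{220482} = \left(-434\right) \left(- \frac{1}{269784}\right) + 65661 \cdot \frac{1}{220482} = \frac{217}{134892} + \frac{21887}{73494} = \frac{18323021}{61196004}$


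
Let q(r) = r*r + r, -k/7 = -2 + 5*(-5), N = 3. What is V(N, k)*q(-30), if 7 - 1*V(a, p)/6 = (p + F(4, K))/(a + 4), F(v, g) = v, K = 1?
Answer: -751680/7 ≈ -1.0738e+5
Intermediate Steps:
k = 189 (k = -7*(-2 + 5*(-5)) = -7*(-2 - 25) = -7*(-27) = 189)
V(a, p) = 42 - 6*(4 + p)/(4 + a) (V(a, p) = 42 - 6*(p + 4)/(a + 4) = 42 - 6*(4 + p)/(4 + a))
q(r) = r + r**2 (q(r) = r**2 + r = r + r**2)
V(N, k)*q(-30) = (6*(24 - 1*189 + 7*3)/(4 + 3))*(-30*(1 - 30)) = (6*(24 - 189 + 21)/7)*(-30*(-29)) = (6*(1/7)*(-144))*870 = -864/7*870 = -751680/7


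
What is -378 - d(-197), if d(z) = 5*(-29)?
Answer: -233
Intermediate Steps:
d(z) = -145
-378 - d(-197) = -378 - 1*(-145) = -378 + 145 = -233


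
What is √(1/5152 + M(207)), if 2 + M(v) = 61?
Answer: √97878018/1288 ≈ 7.6812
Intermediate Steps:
M(v) = 59 (M(v) = -2 + 61 = 59)
√(1/5152 + M(207)) = √(1/5152 + 59) = √(303969/5152) = √97878018/1288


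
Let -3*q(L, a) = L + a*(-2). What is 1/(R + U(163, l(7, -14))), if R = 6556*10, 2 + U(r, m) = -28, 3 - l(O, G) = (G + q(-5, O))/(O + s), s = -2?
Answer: 1/65530 ≈ 1.5260e-5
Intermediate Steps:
q(L, a) = -L/3 + 2*a/3 (q(L, a) = -(L + a*(-2))/3 = -(L - 2*a)/3 = -L/3 + 2*a/3)
l(O, G) = 3 - (5/3 + G + 2*O/3)/(-2 + O) (l(O, G) = 3 - (G + (-1/3*(-5) + 2*O/3))/(O - 2) = 3 - (G + (5/3 + 2*O/3))/(-2 + O) = 3 - (5/3 + G + 2*O/3)/(-2 + O))
U(r, m) = -30 (U(r, m) = -2 - 28 = -30)
R = 65560
1/(R + U(163, l(7, -14))) = 1/(65560 - 30) = 1/65530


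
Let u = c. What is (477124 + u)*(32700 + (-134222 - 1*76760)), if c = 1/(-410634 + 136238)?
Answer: -11670421471478523/137198 ≈ -8.5063e+10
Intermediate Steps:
c = -1/274396 (c = 1/(-274396) = -1/274396 ≈ -3.6444e-6)
u = -1/274396 ≈ -3.6444e-6
(477124 + u)*(32700 + (-134222 - 1*76760)) = (477124 - 1/274396)*(32700 + (-134222 - 1*76760)) = 130920917103*(32700 + (-134222 - 76760))/274396 = 130920917103*(32700 - 210982)/274396 = (130920917103/274396)*(-178282) = -11670421471478523/137198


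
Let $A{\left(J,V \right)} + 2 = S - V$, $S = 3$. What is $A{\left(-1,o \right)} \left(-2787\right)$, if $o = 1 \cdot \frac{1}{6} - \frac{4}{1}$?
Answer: $- \frac{26941}{2} \approx -13471.0$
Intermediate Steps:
$o = - \frac{23}{6}$ ($o = 1 \cdot \frac{1}{6} - 4 = \frac{1}{6} - 4 = - \frac{23}{6} \approx -3.8333$)
$A{\left(J,V \right)} = 1 - V$ ($A{\left(J,V \right)} = -2 - \left(-3 + V\right) = 1 - V$)
$A{\left(-1,o \right)} \left(-2787\right) = \left(1 - - \frac{23}{6}\right) \left(-2787\right) = \left(1 + \frac{23}{6}\right) \left(-2787\right) = \frac{29}{6} \left(-2787\right) = - \frac{26941}{2}$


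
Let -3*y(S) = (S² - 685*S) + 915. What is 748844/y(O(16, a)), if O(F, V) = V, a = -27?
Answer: -748844/6713 ≈ -111.55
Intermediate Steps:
y(S) = -305 - S²/3 + 685*S/3 (y(S) = -((S² - 685*S) + 915)/3 = -(915 + S² - 685*S)/3 = -305 - S²/3 + 685*S/3)
748844/y(O(16, a)) = 748844/(-305 - ⅓*(-27)² + (685/3)*(-27)) = 748844/(-305 - ⅓*729 - 6165) = 748844/(-305 - 243 - 6165) = 748844/(-6713) = 748844*(-1/6713) = -748844/6713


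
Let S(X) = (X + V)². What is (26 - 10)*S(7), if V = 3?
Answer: 1600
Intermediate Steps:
S(X) = (3 + X)² (S(X) = (X + 3)² = (3 + X)²)
(26 - 10)*S(7) = (26 - 10)*(3 + 7)² = 16*10² = 16*100 = 1600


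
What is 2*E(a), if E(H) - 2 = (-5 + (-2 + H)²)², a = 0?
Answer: 6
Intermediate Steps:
E(H) = 2 + (-5 + (-2 + H)²)²
2*E(a) = 2*(2 + (-5 + (-2 + 0)²)²) = 2*(2 + (-5 + (-2)²)²) = 2*(2 + (-5 + 4)²) = 2*(2 + (-1)²) = 2*(2 + 1) = 2*3 = 6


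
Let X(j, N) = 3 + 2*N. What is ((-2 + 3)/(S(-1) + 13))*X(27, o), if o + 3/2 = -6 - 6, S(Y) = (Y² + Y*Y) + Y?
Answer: -12/7 ≈ -1.7143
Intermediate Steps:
S(Y) = Y + 2*Y² (S(Y) = (Y² + Y²) + Y = 2*Y² + Y = Y + 2*Y²)
o = -27/2 (o = -3/2 + (-6 - 6) = -3/2 - 12 = -27/2 ≈ -13.500)
((-2 + 3)/(S(-1) + 13))*X(27, o) = ((-2 + 3)/(-(1 + 2*(-1)) + 13))*(3 + 2*(-27/2)) = (1/(-(1 - 2) + 13))*(3 - 27) = (1/(-1*(-1) + 13))*(-24) = (1/(1 + 13))*(-24) = (1/14)*(-24) = -12/7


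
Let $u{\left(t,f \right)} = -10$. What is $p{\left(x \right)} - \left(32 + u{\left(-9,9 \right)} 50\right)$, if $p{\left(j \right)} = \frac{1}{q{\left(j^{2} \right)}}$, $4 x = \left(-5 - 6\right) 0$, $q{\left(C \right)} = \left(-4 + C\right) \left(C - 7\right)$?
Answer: $\frac{13105}{28} \approx 468.04$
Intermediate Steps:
$q{\left(C \right)} = \left(-7 + C\right) \left(-4 + C\right)$ ($q{\left(C \right)} = \left(-4 + C\right) \left(-7 + C\right) = \left(-7 + C\right) \left(-4 + C\right)$)
$x = 0$ ($x = \frac{\left(-5 - 6\right) 0}{4} = \frac{\left(-11\right) 0}{4} = \frac{1}{4} \cdot 0 = 0$)
$p{\left(j \right)} = \frac{1}{28 + j^{4} - 11 j^{2}}$ ($p{\left(j \right)} = \frac{1}{28 + \left(j^{2}\right)^{2} - 11 j^{2}} = \frac{1}{28 + j^{4} - 11 j^{2}}$)
$p{\left(x \right)} - \left(32 + u{\left(-9,9 \right)} 50\right) = \frac{1}{28 + 0^{4} - 11 \cdot 0^{2}} - \left(32 - 500\right) = \frac{1}{28 + 0 - 0} - \left(32 - 500\right) = \frac{1}{28 + 0 + 0} - -468 = \frac{1}{28} + 468 = \frac{13105}{28}$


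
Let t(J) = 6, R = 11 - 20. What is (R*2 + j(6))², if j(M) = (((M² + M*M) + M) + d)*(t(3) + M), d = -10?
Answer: 636804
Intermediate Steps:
R = -9
j(M) = (6 + M)*(-10 + M + 2*M²) (j(M) = (((M² + M*M) + M) - 10)*(6 + M) = (((M² + M²) + M) - 10)*(6 + M) = ((2*M² + M) - 10)*(6 + M) = ((M + 2*M²) - 10)*(6 + M) = (-10 + M + 2*M²)*(6 + M) = (6 + M)*(-10 + M + 2*M²))
(R*2 + j(6))² = (-9*2 + (-60 - 4*6 + 2*6³ + 13*6²))² = (-18 + (-60 - 24 + 2*216 + 13*36))² = (-18 + (-60 - 24 + 432 + 468))² = (-18 + 816)² = 798² = 636804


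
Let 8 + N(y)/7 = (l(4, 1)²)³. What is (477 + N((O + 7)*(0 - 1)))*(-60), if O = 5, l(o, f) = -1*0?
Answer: -25260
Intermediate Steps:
l(o, f) = 0
N(y) = -56 (N(y) = -56 + 7*(0²)³ = -56 + 7*0³ = -56 + 7*0 = -56 + 0 = -56)
(477 + N((O + 7)*(0 - 1)))*(-60) = (477 - 56)*(-60) = 421*(-60) = -25260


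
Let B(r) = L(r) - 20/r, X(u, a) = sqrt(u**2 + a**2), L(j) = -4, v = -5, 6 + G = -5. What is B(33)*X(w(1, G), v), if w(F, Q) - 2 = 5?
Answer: -152*sqrt(74)/33 ≈ -39.623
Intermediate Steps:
G = -11 (G = -6 - 5 = -11)
w(F, Q) = 7 (w(F, Q) = 2 + 5 = 7)
X(u, a) = sqrt(a**2 + u**2)
B(r) = -4 - 20/r
B(33)*X(w(1, G), v) = (-4 - 20/33)*sqrt((-5)**2 + 7**2) = (-4 - 20*1/33)*sqrt(25 + 49) = (-4 - 20/33)*sqrt(74) = -152*sqrt(74)/33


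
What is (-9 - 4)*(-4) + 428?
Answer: 480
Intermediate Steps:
(-9 - 4)*(-4) + 428 = -13*(-4) + 428 = 52 + 428 = 480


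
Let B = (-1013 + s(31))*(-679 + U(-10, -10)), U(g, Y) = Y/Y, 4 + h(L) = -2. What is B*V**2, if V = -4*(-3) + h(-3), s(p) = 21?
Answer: 24212736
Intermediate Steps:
h(L) = -6 (h(L) = -4 - 2 = -6)
U(g, Y) = 1
V = 6 (V = -4*(-3) - 6 = 12 - 6 = 6)
B = 672576 (B = (-1013 + 21)*(-679 + 1) = -992*(-678) = 672576)
B*V**2 = 672576*6**2 = 672576*36 = 24212736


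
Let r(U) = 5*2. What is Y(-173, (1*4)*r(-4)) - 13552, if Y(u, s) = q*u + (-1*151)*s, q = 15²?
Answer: -58517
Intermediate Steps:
q = 225
r(U) = 10
Y(u, s) = -151*s + 225*u (Y(u, s) = 225*u + (-1*151)*s = 225*u - 151*s = -151*s + 225*u)
Y(-173, (1*4)*r(-4)) - 13552 = (-151*1*4*10 + 225*(-173)) - 13552 = (-604*10 - 38925) - 13552 = (-151*40 - 38925) - 13552 = (-6040 - 38925) - 13552 = -44965 - 13552 = -58517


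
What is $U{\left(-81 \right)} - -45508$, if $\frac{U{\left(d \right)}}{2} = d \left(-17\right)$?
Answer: $48262$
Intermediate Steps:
$U{\left(d \right)} = - 34 d$ ($U{\left(d \right)} = 2 d \left(-17\right) = 2 \left(- 17 d\right) = - 34 d$)
$U{\left(-81 \right)} - -45508 = \left(-34\right) \left(-81\right) - -45508 = 2754 + 45508 = 48262$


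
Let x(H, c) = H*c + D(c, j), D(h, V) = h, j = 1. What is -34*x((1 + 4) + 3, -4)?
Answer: 1224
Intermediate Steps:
x(H, c) = c + H*c (x(H, c) = H*c + c = c + H*c)
-34*x((1 + 4) + 3, -4) = -(-136)*(1 + ((1 + 4) + 3)) = -(-136)*(1 + (5 + 3)) = -(-136)*(1 + 8) = -(-136)*9 = -34*(-36) = 1224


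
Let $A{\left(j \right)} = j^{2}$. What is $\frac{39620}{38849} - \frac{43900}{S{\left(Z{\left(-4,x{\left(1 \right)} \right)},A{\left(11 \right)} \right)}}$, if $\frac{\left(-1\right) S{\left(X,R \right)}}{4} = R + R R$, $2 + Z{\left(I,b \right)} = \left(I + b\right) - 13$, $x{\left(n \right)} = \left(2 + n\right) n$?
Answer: $\frac{1011238215}{573488938} \approx 1.7633$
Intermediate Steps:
$x{\left(n \right)} = n \left(2 + n\right)$
$Z{\left(I,b \right)} = -15 + I + b$ ($Z{\left(I,b \right)} = -2 - \left(13 - I - b\right) = -2 + \left(-13 + I + b\right) = -15 + I + b$)
$S{\left(X,R \right)} = - 4 R - 4 R^{2}$ ($S{\left(X,R \right)} = - 4 \left(R + R R\right) = - 4 \left(R + R^{2}\right) = - 4 R - 4 R^{2}$)
$\frac{39620}{38849} - \frac{43900}{S{\left(Z{\left(-4,x{\left(1 \right)} \right)},A{\left(11 \right)} \right)}} = \frac{39620}{38849} - \frac{43900}{\left(-4\right) 11^{2} \left(1 + 11^{2}\right)} = 39620 \cdot \frac{1}{38849} - \frac{43900}{\left(-4\right) 121 \left(1 + 121\right)} = \frac{39620}{38849} - \frac{43900}{\left(-4\right) 121 \cdot 122} = \frac{39620}{38849} - \frac{43900}{-59048} = \frac{39620}{38849} - - \frac{10975}{14762} = \frac{39620}{38849} + \frac{10975}{14762} = \frac{1011238215}{573488938}$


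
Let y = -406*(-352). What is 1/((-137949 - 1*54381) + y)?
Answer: -1/49418 ≈ -2.0236e-5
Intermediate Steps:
y = 142912
1/((-137949 - 1*54381) + y) = 1/((-137949 - 1*54381) + 142912) = 1/((-137949 - 54381) + 142912) = 1/(-192330 + 142912) = 1/(-49418) = -1/49418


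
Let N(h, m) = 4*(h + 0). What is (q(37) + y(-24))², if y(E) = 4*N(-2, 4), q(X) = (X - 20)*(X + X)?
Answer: 1503076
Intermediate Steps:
N(h, m) = 4*h
q(X) = 2*X*(-20 + X) (q(X) = (-20 + X)*(2*X) = 2*X*(-20 + X))
y(E) = -32 (y(E) = 4*(4*(-2)) = 4*(-8) = -32)
(q(37) + y(-24))² = (2*37*(-20 + 37) - 32)² = (2*37*17 - 32)² = (1258 - 32)² = 1226² = 1503076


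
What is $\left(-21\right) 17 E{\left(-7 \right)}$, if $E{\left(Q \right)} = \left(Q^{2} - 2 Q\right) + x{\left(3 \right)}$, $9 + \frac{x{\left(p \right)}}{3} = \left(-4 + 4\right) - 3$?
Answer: $-9639$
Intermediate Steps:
$x{\left(p \right)} = -36$ ($x{\left(p \right)} = -27 + 3 \left(\left(-4 + 4\right) - 3\right) = -27 + 3 \left(0 - 3\right) = -27 + 3 \left(-3\right) = -27 - 9 = -36$)
$E{\left(Q \right)} = -36 + Q^{2} - 2 Q$ ($E{\left(Q \right)} = \left(Q^{2} - 2 Q\right) - 36 = -36 + Q^{2} - 2 Q$)
$\left(-21\right) 17 E{\left(-7 \right)} = \left(-21\right) 17 \left(-36 + \left(-7\right)^{2} - -14\right) = - 357 \left(-36 + 49 + 14\right) = \left(-357\right) 27 = -9639$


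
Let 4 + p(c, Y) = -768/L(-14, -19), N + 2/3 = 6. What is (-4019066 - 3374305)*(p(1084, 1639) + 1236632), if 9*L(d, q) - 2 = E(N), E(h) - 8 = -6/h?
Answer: -648733497259332/71 ≈ -9.1371e+12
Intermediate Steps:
N = 16/3 (N = -⅔ + 6 = 16/3 ≈ 5.3333)
E(h) = 8 - 6/h
L(d, q) = 71/72 (L(d, q) = 2/9 + (8 - 6/16/3)/9 = 2/9 + (8 - 6*3/16)/9 = 2/9 + (8 - 9/8)/9 = 2/9 + (⅑)*(55/8) = 2/9 + 55/72 = 71/72)
p(c, Y) = -55580/71 (p(c, Y) = -4 - 768/71/72 = -4 - 768*72/71 = -4 - 55296/71 = -55580/71)
(-4019066 - 3374305)*(p(1084, 1639) + 1236632) = (-4019066 - 3374305)*(-55580/71 + 1236632) = -7393371*87745292/71 = -648733497259332/71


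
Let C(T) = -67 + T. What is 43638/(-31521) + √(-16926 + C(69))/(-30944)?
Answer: -2078/1501 - I*√4231/15472 ≈ -1.3844 - 0.0042041*I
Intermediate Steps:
43638/(-31521) + √(-16926 + C(69))/(-30944) = 43638/(-31521) + √(-16926 + (-67 + 69))/(-30944) = 43638*(-1/31521) + √(-16926 + 2)*(-1/30944) = -2078/1501 + √(-16924)*(-1/30944) = -2078/1501 + (2*I*√4231)*(-1/30944) = -2078/1501 - I*√4231/15472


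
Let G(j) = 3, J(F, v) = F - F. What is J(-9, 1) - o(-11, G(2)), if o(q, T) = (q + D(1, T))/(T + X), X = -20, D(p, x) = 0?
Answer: -11/17 ≈ -0.64706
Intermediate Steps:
J(F, v) = 0
o(q, T) = q/(-20 + T) (o(q, T) = (q + 0)/(T - 20) = q/(-20 + T))
J(-9, 1) - o(-11, G(2)) = 0 - (-11)/(-20 + 3) = 0 - (-11)/(-17) = 0 - (-11)*(-1)/17 = 0 - 1*11/17 = 0 - 11/17 = -11/17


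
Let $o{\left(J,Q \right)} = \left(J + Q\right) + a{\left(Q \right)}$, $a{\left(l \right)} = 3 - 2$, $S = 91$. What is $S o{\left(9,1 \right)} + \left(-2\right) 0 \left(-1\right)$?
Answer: $1001$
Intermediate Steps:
$a{\left(l \right)} = 1$
$o{\left(J,Q \right)} = 1 + J + Q$ ($o{\left(J,Q \right)} = \left(J + Q\right) + 1 = 1 + J + Q$)
$S o{\left(9,1 \right)} + \left(-2\right) 0 \left(-1\right) = 91 \left(1 + 9 + 1\right) + \left(-2\right) 0 \left(-1\right) = 91 \cdot 11 + 0 \left(-1\right) = 1001 + 0 = 1001$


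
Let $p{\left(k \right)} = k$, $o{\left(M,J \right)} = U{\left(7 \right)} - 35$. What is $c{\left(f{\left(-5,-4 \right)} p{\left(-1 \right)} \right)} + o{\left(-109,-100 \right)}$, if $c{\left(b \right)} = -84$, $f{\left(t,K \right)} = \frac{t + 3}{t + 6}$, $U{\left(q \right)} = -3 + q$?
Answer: $-115$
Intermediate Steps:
$o{\left(M,J \right)} = -31$ ($o{\left(M,J \right)} = \left(-3 + 7\right) - 35 = 4 - 35 = -31$)
$f{\left(t,K \right)} = \frac{3 + t}{6 + t}$
$c{\left(f{\left(-5,-4 \right)} p{\left(-1 \right)} \right)} + o{\left(-109,-100 \right)} = -84 - 31 = -115$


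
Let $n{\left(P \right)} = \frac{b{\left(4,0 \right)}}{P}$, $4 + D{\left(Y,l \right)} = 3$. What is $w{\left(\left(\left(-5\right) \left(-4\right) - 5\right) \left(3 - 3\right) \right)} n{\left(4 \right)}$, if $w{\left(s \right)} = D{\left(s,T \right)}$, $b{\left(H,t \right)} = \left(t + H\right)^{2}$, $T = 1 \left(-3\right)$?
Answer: $-4$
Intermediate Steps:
$T = -3$
$D{\left(Y,l \right)} = -1$ ($D{\left(Y,l \right)} = -4 + 3 = -1$)
$b{\left(H,t \right)} = \left(H + t\right)^{2}$
$n{\left(P \right)} = \frac{16}{P}$ ($n{\left(P \right)} = \frac{\left(4 + 0\right)^{2}}{P} = \frac{4^{2}}{P} = \frac{16}{P}$)
$w{\left(s \right)} = -1$
$w{\left(\left(\left(-5\right) \left(-4\right) - 5\right) \left(3 - 3\right) \right)} n{\left(4 \right)} = - \frac{16}{4} = \left(-1\right) 4 = -4$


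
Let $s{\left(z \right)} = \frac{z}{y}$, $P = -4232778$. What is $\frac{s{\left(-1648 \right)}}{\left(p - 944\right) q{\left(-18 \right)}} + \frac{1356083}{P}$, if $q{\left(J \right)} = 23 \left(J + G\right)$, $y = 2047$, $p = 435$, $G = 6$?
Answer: $- \frac{32498064856519}{101435261298162} \approx -0.32038$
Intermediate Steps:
$s{\left(z \right)} = \frac{z}{2047}$
$q{\left(J \right)} = 138 + 23 J$ ($q{\left(J \right)} = 23 \left(J + 6\right) = 23 \left(6 + J\right) = 138 + 23 J$)
$\frac{s{\left(-1648 \right)}}{\left(p - 944\right) q{\left(-18 \right)}} + \frac{1356083}{P} = \frac{\frac{1}{2047} \left(-1648\right)}{\left(435 - 944\right) \left(138 + 23 \left(-18\right)\right)} + \frac{1356083}{-4232778} = - \frac{1648}{2047 \left(- 509 \left(138 - 414\right)\right)} + 1356083 \left(- \frac{1}{4232778}\right) = - \frac{1648}{2047 \left(\left(-509\right) \left(-276\right)\right)} - \frac{1356083}{4232778} = - \frac{1648}{2047 \cdot 140484} - \frac{1356083}{4232778} = \left(- \frac{1648}{2047}\right) \frac{1}{140484} - \frac{1356083}{4232778} = - \frac{412}{71892687} - \frac{1356083}{4232778} = - \frac{32498064856519}{101435261298162}$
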